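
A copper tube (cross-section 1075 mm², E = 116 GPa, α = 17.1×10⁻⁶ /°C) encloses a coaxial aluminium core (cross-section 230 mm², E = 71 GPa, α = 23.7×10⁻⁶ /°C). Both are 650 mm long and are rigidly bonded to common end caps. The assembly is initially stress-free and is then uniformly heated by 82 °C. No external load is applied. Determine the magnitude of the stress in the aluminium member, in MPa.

σ ≈ 34 MPa (compressive)

The aluminium has the larger α, so on heating it would change length more than the copper if both were free. The rigid plates force a common final length, so the aluminium is put into compression and the copper into tension, with equal and opposite forces P (no external load).
Equating the net (thermal + elastic) strains gives |α₁ − α₂|·ΔT = P·[1/(A₁E₁) + 1/(A₂E₂)].
|α₁ − α₂|·ΔT = 6.6×10⁻⁶ × 82 = 0.0005412.
1/(A₁E₁) + 1/(A₂E₂) = 1/(1075×116×10³) + 1/(230×71×10³) = 6.926×10⁻⁸ N⁻¹.
P = 0.0005412 / 6.926×10⁻⁸ = 7814 N = 7.814 kN.
σ_{aluminium} = P/A₂ = 7814/230 = 33.98 MPa, compressive.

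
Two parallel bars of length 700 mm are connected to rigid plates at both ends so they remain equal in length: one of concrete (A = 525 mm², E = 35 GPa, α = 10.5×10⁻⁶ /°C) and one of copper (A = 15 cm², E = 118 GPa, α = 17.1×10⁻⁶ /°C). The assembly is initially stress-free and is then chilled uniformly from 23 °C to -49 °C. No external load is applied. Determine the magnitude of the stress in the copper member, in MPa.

σ ≈ 5.27 MPa (tensile)

Equilibrium of a rigid end plate with no external load gives equal and opposite internal forces ±P in the two members. Since α_{copper} > α_{concrete}, cooling drives the copper into tension and the concrete into compression.
Compatibility of the two members (thermal + elastic change equal): (α₁ − α₂)ΔT = P·[1/(A₁E₁) + 1/(A₂E₂)].
|α₁ − α₂|·ΔT = 6.6×10⁻⁶ × 72 = 0.0004752.
1/(A₁E₁) + 1/(A₂E₂) = 1/(525×35×10³) + 1/(1500×118×10³) = 6.007×10⁻⁸ N⁻¹.
So P = 0.0004752 / 6.007×10⁻⁸ = 7.911 kN.
σ_{copper} = P/A₂ = 7911/1500 = 5.274 MPa, tensile.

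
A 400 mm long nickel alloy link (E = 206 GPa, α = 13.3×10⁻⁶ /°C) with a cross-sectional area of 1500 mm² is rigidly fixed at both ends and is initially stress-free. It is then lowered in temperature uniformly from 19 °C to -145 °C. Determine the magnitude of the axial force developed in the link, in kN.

P ≈ 674 kN (tensile)

Full restraint means ε = 0, so the stress is σ = EαΔT = 206×10³ × 13.3×10⁻⁶ × 164 = 449.3 MPa.
Then P = σA = 449.3 × 1500 mm² = 674 kN, tensile.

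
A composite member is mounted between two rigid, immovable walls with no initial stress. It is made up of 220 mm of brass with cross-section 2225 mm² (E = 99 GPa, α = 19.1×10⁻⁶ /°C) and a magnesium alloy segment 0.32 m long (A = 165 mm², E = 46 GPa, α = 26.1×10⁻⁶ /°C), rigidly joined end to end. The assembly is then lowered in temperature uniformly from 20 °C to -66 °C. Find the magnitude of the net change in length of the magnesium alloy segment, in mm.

If the supports were absent, the total length change would be Σ αᵢΔT Lᵢ = 19.1×10⁻⁶×86×220 + 26.1×10⁻⁶×86×320 = 1.08 mm.
Since the ends are fixed, an axial force P builds up, equal in every segment, with P · Σ Lᵢ/(AᵢEᵢ) = δ_free.
The series flexibility is Σ Lᵢ/(AᵢEᵢ) = 220/(2225×99×10³) + 320/(165×46×10³) = 4.316×10⁻⁵ mm/N.
P = 1.08 / 4.316×10⁻⁵ = 25020 N = 25.02 kN, tensile.
For the magnesium alloy segment, free thermal change = 26.1×10⁻⁶×86×320 = 0.7183 mm and elastic change from P = 25020×320/(165×46×10³) = 1.055 mm; these oppose, so the net change is 0.336 mm (segment lengthens).

|ΔL| ≈ 0.336 mm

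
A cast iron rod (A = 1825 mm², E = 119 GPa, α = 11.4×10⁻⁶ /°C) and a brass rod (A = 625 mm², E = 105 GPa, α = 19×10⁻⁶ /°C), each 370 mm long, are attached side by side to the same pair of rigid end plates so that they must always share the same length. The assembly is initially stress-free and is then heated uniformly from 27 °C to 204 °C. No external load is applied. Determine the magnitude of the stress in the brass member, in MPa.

The brass has the larger α, so on heating it would change length more than the cast iron if both were free. The rigid plates force a common final length, so the brass is put into compression and the cast iron into tension, with equal and opposite forces P (no external load).
Equating the net (thermal + elastic) strains gives |α₁ − α₂|·ΔT = P·[1/(A₁E₁) + 1/(A₂E₂)].
|α₁ − α₂|·ΔT = 7.6×10⁻⁶ × 177 = 0.001345.
1/(A₁E₁) + 1/(A₂E₂) = 1/(1825×119×10³) + 1/(625×105×10³) = 1.984×10⁻⁸ N⁻¹.
So P = 0.001345 / 1.984×10⁻⁸ = 67.79 kN.
σ_{brass} = P/A₂ = 67790/625 = 108.5 MPa, compressive.

σ ≈ 108 MPa (compressive)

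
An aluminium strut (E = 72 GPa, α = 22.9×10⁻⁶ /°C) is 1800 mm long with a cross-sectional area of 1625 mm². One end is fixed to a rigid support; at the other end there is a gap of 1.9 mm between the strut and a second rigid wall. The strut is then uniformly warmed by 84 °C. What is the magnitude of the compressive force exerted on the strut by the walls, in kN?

Unrestrained expansion: δ_free = αΔT L = 22.9×10⁻⁶ × 84 × 1800 = 3.462 mm.
This exceeds the 1.9 mm gap, so the wall pushes back. The portion of expansion that must be recovered elastically is δ_free − gap = 3.462 − 1.9 = 1.562 mm.
Compatibility: PL/(AE) = 1.562 mm, so σ = P/A = E × (1.562/1800) = 62.5 MPa.
P = σA = 62.5 × 1625 = 101.6 kN.

P ≈ 102 kN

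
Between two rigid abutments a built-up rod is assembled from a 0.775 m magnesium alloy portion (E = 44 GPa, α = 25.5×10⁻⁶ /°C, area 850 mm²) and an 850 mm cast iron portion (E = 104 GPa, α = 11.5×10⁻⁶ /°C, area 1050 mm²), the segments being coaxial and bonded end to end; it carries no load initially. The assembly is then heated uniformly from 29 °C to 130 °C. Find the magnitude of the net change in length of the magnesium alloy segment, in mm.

If the supports were absent, the total length change would be Σ αᵢΔT Lᵢ = 25.5×10⁻⁶×101×775 + 11.5×10⁻⁶×101×850 = 2.983 mm.
Since the ends are fixed, an axial force P builds up, equal in every segment, with P · Σ Lᵢ/(AᵢEᵢ) = δ_free.
The series flexibility is Σ Lᵢ/(AᵢEᵢ) = 775/(850×44×10³) + 850/(1050×104×10³) = 2.851×10⁻⁵ mm/N.
P = 2.983 / 2.851×10⁻⁵ = 104700 N = 104.7 kN, compressive.
For the magnesium alloy segment, free thermal change = 25.5×10⁻⁶×101×775 = 1.996 mm and elastic change from P = 104700×775/(850×44×10³) = 2.169 mm; these oppose, so the net change is 0.173 mm (segment shortens).

|ΔL| ≈ 0.173 mm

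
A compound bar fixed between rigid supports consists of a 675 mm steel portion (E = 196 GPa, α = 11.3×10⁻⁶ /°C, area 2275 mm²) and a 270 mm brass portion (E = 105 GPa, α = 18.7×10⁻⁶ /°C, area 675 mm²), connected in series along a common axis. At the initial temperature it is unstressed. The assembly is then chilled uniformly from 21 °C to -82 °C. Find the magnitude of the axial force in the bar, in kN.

P ≈ 245 kN (tensile)

If the supports were absent, the total length change would be Σ αᵢΔT Lᵢ = 11.3×10⁻⁶×103×675 + 18.7×10⁻⁶×103×270 = 1.306 mm.
Since the ends are fixed, an axial force P builds up, equal in every segment, with P · Σ Lᵢ/(AᵢEᵢ) = δ_free.
The series flexibility is Σ Lᵢ/(AᵢEᵢ) = 675/(2275×196×10³) + 270/(675×105×10³) = 5.323×10⁻⁶ mm/N.
So P = 1.306 / 5.323×10⁻⁶ = 245.3 kN, tensile.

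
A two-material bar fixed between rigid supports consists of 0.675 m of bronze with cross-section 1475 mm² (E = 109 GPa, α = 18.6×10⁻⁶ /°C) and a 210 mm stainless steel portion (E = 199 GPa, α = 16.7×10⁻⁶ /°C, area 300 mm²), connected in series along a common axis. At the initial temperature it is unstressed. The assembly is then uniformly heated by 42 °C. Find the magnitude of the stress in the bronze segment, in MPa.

If the supports were absent, the total length change would be Σ αᵢΔT Lᵢ = 18.6×10⁻⁶×42×675 + 16.7×10⁻⁶×42×210 = 0.6746 mm.
Since the ends are fixed, an axial force P builds up, equal in every segment, with P · Σ Lᵢ/(AᵢEᵢ) = δ_free.
Σ Lᵢ/(AᵢEᵢ) = 675/(1475×109×10³) + 210/(300×199×10³) = 7.716×10⁻⁶ mm/N.
P = 0.6746 / 7.716×10⁻⁶ = 87430 N = 87.43 kN, compressive.
σ_{bronze} = P / A = 87430 / 1475 = 59.27 MPa.

σ ≈ 59.3 MPa (compressive)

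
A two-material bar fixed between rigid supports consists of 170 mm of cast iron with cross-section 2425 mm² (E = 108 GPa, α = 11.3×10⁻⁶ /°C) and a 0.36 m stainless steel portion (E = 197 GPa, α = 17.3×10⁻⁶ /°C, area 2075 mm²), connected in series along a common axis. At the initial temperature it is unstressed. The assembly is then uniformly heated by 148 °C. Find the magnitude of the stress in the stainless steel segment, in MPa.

If the supports were absent, the total length change would be Σ αᵢΔT Lᵢ = 11.3×10⁻⁶×148×170 + 17.3×10⁻⁶×148×360 = 1.206 mm.
The walls prevent any net length change, so an axial force P (same in every segment) develops. Compatibility: P · Σ Lᵢ/(AᵢEᵢ) = δ_free.
Σ Lᵢ/(AᵢEᵢ) = 170/(2425×108×10³) + 360/(2075×197×10³) = 1.53×10⁻⁶ mm/N.
Hence P = δ_free / Σ(L/AE) = 1.206/1.53×10⁻⁶ = 788.4 kN (compressive).
σ_{stainless steel} = P / A = 788400 / 2075 = 379.9 MPa.

σ ≈ 380 MPa (compressive)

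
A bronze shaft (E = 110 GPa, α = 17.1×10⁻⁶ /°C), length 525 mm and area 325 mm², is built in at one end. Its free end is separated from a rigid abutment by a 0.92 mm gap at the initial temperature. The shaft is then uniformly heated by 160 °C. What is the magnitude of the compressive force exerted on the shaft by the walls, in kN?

Free thermal elongation = αΔT L = 17.1×10⁻⁶ × 160 × 525 = 1.436 mm.
The gap closes (δ_free > 0.92 mm) and the wall then resists a further 1.436 − 0.92 = 0.5164 mm of expansion.
Compatibility: PL/(AE) = 0.5164 mm, so σ = P/A = E × (0.5164/525) = 108.2 MPa.
P = σA = 108.2 × 325 = 35.16 kN.

P ≈ 35.2 kN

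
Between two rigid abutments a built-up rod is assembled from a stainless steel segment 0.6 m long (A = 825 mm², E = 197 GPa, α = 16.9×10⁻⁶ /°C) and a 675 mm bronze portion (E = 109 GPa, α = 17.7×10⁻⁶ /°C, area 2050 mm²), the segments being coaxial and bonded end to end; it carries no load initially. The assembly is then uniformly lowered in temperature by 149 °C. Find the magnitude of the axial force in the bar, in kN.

If the supports were absent, the total length change would be Σ αᵢΔT Lᵢ = 16.9×10⁻⁶×149×600 + 17.7×10⁻⁶×149×675 = 3.291 mm.
The walls prevent any net length change, so an axial force P (same in every segment) develops. Compatibility: P · Σ Lᵢ/(AᵢEᵢ) = δ_free.
The series flexibility is Σ Lᵢ/(AᵢEᵢ) = 600/(825×197×10³) + 675/(2050×109×10³) = 6.713×10⁻⁶ mm/N.
P = 3.291 / 6.713×10⁻⁶ = 490300 N = 490.3 kN, tensile.

P ≈ 490 kN (tensile)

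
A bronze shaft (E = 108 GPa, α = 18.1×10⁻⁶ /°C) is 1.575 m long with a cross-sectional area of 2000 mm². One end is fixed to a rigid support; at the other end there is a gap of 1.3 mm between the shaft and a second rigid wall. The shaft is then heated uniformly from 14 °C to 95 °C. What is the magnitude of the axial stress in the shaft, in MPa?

σ ≈ 69.2 MPa (compressive)

Free thermal elongation = αΔT L = 18.1×10⁻⁶ × 81 × 1575 = 2.309 mm.
The gap closes (δ_free > 1.3 mm) and the wall then resists a further 2.309 − 1.3 = 1.009 mm of expansion.
Compatibility: PL/(AE) = 1.009 mm, so σ = P/A = E × (1.009/1575) = 69.2 MPa.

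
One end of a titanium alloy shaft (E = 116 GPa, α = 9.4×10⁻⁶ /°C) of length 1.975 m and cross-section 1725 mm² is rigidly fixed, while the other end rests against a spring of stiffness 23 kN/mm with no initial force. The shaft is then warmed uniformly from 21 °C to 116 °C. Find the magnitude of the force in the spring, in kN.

The unrestrained thermal change is αΔT L = 9.4×10⁻⁶ × 95 × 1975 = 1.764 mm.
With a force P in the spring, the elastic change of the shaft is PL/(AE) and that of the spring is P/k; compatibility requires their sum to equal δ_free.
P [ L/(AE) + 1/k ] = δ_free → P [ 1975/(1725×116×10³) + 1/(23×10³) ] = 1.764.
P = 1.764 / 5.335×10⁻⁵ = 33060 N.

P ≈ 33.1 kN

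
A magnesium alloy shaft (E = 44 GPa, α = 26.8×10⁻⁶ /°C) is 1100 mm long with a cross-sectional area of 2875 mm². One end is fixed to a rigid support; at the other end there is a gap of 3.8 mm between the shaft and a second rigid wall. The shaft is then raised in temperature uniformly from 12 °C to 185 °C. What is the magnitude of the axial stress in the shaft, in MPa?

If the wall were absent the shaft would grow by αΔT L = 26.8×10⁻⁶ × 173 × 1100 = 5.1 mm.
The gap closes (δ_free > 3.8 mm) and the wall then resists a further 5.1 − 3.8 = 1.3 mm of expansion.
That suppressed elongation corresponds to σ = E·Δ/L = 44×10³ × 1.3/1100 = 52 MPa.

σ ≈ 52 MPa (compressive)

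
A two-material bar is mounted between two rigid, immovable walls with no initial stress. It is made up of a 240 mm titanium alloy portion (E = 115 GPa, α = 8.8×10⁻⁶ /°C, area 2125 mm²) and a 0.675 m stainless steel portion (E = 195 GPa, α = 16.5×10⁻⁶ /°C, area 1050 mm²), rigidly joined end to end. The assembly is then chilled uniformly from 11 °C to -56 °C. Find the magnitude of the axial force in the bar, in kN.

With the walls removed the bar would change length by δ_free = Σ αᵢΔT Lᵢ = 8.8×10⁻⁶×67×240 + 16.5×10⁻⁶×67×675 = 0.8877 mm.
The walls prevent any net length change, so an axial force P (same in every segment) develops. Compatibility: P · Σ Lᵢ/(AᵢEᵢ) = δ_free.
Σ Lᵢ/(AᵢEᵢ) = 240/(2125×115×10³) + 675/(1050×195×10³) = 4.279×10⁻⁶ mm/N.
So P = 0.8877 / 4.279×10⁻⁶ = 207.5 kN, tensile.

P ≈ 207 kN (tensile)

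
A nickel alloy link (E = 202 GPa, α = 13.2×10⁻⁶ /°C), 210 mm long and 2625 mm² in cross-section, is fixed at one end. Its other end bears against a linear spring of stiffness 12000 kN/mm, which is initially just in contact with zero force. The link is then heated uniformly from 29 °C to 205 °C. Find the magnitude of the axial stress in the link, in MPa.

σ ≈ 388 MPa (compressive)

Free thermal expansion: δ_free = αΔT L = 13.2×10⁻⁶ × 176 × 210 = 0.4879 mm.
With a force P in the spring, the elastic change of the link is PL/(AE) and that of the spring is P/k; compatibility requires their sum to equal δ_free.
So P = δ_free / [L/(AE) + 1/k] = 0.4879 / [ 210/(2625×202×10³) + 1/(12000×10³) ].
P = 0.4879 / 4.794×10⁻⁷ = 1.018×10⁶ N.
σ = P/A = 1.018×10⁶/2625 = 387.7 MPa.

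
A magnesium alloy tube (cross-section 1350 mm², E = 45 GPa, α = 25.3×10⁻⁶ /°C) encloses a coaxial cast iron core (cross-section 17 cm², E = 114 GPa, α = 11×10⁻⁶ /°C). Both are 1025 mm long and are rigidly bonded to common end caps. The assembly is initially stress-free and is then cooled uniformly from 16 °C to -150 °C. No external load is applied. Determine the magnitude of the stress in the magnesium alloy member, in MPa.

σ ≈ 81.3 MPa (tensile)

Both members must finish at the same length. With the larger α, the magnesium alloy tends to over-contract; the plates restrain it, putting the magnesium alloy in tension and the cast iron in compression. With no external load the two internal forces are equal and opposite, magnitude P.
Setting the final lengths equal and cancelling L: (α₁ − α₂)ΔT = P/(A₁E₁) + P/(A₂E₂).
|α₁ − α₂|·ΔT = 14.3×10⁻⁶ × 166 = 0.002374.
1/(A₁E₁) + 1/(A₂E₂) = 1/(1350×45×10³) + 1/(1700×114×10³) = 2.162×10⁻⁸ N⁻¹.
So P = 0.002374 / 2.162×10⁻⁸ = 109.8 kN.
σ_{magnesium alloy} = P/A₁ = 109800/1350 = 81.33 MPa, tensile.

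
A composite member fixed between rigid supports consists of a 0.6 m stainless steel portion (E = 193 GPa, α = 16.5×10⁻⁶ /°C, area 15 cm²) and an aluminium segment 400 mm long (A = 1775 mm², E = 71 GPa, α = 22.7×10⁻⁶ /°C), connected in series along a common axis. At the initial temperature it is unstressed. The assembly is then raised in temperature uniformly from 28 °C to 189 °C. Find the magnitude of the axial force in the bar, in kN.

P ≈ 582 kN (compressive)

With the walls removed the bar would change length by δ_free = Σ αᵢΔT Lᵢ = 16.5×10⁻⁶×161×600 + 22.7×10⁻⁶×161×400 = 3.056 mm.
The rigid supports impose zero overall length change; the single axial force P common to all segments must satisfy P Σ Lᵢ/(AᵢEᵢ) = δ_free.
The series flexibility is Σ Lᵢ/(AᵢEᵢ) = 600/(1500×193×10³) + 400/(1775×71×10³) = 5.247×10⁻⁶ mm/N.
P = 3.056 / 5.247×10⁻⁶ = 582400 N = 582.4 kN, compressive.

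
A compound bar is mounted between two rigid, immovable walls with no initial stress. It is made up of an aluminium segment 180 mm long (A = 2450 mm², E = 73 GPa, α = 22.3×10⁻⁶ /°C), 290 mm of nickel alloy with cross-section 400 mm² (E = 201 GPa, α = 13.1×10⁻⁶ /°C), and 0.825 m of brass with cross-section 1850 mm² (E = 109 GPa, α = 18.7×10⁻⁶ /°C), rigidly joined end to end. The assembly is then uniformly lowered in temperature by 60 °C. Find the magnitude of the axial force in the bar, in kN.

P ≈ 160 kN (tensile)

Free thermal contraction of the whole bar: Σ αᵢΔT Lᵢ = 22.3×10⁻⁶×60×180 + 13.1×10⁻⁶×60×290 + 18.7×10⁻⁶×60×825 = 1.394 mm.
The walls prevent any net length change, so an axial force P (same in every segment) develops. Compatibility: P · Σ Lᵢ/(AᵢEᵢ) = δ_free.
Σ Lᵢ/(AᵢEᵢ) = 180/(2450×73×10³) + 290/(400×201×10³) + 825/(1850×109×10³) = 8.705×10⁻⁶ mm/N.
P = 1.394 / 8.705×10⁻⁶ = 160200 N = 160.2 kN, tensile.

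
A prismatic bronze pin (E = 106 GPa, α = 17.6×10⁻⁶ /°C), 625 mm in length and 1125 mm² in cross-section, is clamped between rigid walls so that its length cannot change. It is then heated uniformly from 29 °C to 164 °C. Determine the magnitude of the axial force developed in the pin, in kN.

P ≈ 283 kN (compressive)

Full restraint means ε = 0, so the stress is σ = EαΔT = 106×10³ × 17.6×10⁻⁶ × 135 = 251.9 MPa.
Axial force P = σA = 251.9 × 1125 = 283300 N = 283.3 kN, compressive.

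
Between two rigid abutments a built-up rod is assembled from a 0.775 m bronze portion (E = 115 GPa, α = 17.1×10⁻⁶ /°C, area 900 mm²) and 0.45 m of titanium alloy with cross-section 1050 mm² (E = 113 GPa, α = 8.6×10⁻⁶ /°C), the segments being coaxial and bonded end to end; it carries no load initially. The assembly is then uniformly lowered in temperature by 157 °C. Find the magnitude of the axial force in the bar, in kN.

Free thermal contraction of the whole bar: Σ αᵢΔT Lᵢ = 17.1×10⁻⁶×157×775 + 8.6×10⁻⁶×157×450 = 2.688 mm.
Since the ends are fixed, an axial force P builds up, equal in every segment, with P · Σ Lᵢ/(AᵢEᵢ) = δ_free.
Σ Lᵢ/(AᵢEᵢ) = 775/(900×115×10³) + 450/(1050×113×10³) = 1.128×10⁻⁵ mm/N.
Hence P = δ_free / Σ(L/AE) = 2.688/1.128×10⁻⁵ = 238.3 kN (tensile).

P ≈ 238 kN (tensile)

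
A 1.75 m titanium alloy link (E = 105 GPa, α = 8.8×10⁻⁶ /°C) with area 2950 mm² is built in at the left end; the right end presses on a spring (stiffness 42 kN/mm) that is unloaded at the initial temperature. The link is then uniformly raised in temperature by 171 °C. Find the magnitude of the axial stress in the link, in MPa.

Free thermal expansion: δ_free = αΔT L = 8.8×10⁻⁶ × 171 × 1750 = 2.633 mm.
With a force P in the spring, the elastic change of the link is PL/(AE) and that of the spring is P/k; compatibility requires their sum to equal δ_free.
So P = δ_free / [L/(AE) + 1/k] = 2.633 / [ 1750/(2950×105×10³) + 1/(42×10³) ].
P = 2.633 / 2.946×10⁻⁵ = 89390 N.
σ = P/A = 89390/2950 = 30.3 MPa.

σ ≈ 30.3 MPa (compressive)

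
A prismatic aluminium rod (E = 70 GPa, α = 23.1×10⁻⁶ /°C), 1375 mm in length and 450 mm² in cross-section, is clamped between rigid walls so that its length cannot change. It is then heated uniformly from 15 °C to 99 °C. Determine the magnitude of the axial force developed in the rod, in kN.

With zero net strain, σ = E·αΔT = 70 GPa × 23.1×10⁻⁶ × 84 = 135.8 MPa.
P = AEαΔT = 450 × 70×10³ × 23.1×10⁻⁶ × 84 = 61.12 kN (compressive).

P ≈ 61.1 kN (compressive)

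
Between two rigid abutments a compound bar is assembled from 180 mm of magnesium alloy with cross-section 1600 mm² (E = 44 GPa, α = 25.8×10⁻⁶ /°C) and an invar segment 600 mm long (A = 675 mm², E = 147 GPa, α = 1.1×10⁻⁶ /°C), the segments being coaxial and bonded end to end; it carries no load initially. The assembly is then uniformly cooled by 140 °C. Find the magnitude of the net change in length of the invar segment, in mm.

|ΔL| ≈ 0.429 mm

With the walls removed the bar would change length by δ_free = Σ αᵢΔT Lᵢ = 25.8×10⁻⁶×140×180 + 1.1×10⁻⁶×140×600 = 0.7426 mm.
The walls prevent any net length change, so an axial force P (same in every segment) develops. Compatibility: P · Σ Lᵢ/(AᵢEᵢ) = δ_free.
The series flexibility is Σ Lᵢ/(AᵢEᵢ) = 180/(1600×44×10³) + 600/(675×147×10³) = 8.604×10⁻⁶ mm/N.
So P = 0.7426 / 8.604×10⁻⁶ = 86.31 kN, tensile.
For the invar segment, free thermal change = 1.1×10⁻⁶×140×600 = 0.0924 mm and elastic change from P = 86310×600/(675×147×10³) = 0.5219 mm; these oppose, so the net change is 0.429 mm (segment lengthens).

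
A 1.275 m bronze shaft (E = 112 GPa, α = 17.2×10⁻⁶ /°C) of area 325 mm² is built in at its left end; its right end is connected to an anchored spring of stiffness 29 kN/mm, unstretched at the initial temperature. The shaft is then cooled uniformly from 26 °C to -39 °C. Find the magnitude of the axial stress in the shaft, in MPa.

If the spring were absent the shaft would shorten by αΔT L = 17.2×10⁻⁶ × 65 × 1275 = 1.425 mm.
Let P be the tensile force in the spring. The shaft extends elastically by PL/(AE) and the spring stretches by P/k; together these equal δ_free.
So P = δ_free / [L/(AE) + 1/k] = 1.425 / [ 1275/(325×112×10³) + 1/(29×10³) ].
P = 1.425 / 6.951×10⁻⁵ = 20510 N.
σ = P/A = 20510/325 = 63.1 MPa.

σ ≈ 63.1 MPa (tensile)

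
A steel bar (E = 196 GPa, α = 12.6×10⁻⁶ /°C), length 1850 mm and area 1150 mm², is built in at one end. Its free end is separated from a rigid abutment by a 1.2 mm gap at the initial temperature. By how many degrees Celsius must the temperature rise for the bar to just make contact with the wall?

Contact occurs when the free expansion equals the gap: αΔT L = 1.2 mm.
ΔT = 1.2 / (12.6×10⁻⁶ × 1850) = 51.48 °C.

ΔT ≈ 51.5 °C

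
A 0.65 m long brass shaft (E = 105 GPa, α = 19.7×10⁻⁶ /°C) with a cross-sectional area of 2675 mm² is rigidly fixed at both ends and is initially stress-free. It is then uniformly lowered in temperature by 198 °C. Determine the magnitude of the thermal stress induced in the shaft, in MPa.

σ ≈ 410 MPa (tensile)

With length fixed, the mechanical strain must cancel the thermal strain αΔT = 19.7×10⁻⁶ × 198 = 3900.6×10⁻⁶.
σ = EαΔT = 105×10³ × 19.7×10⁻⁶ × 198 = 409.6 MPa (tensile; the shaft is trying to contract).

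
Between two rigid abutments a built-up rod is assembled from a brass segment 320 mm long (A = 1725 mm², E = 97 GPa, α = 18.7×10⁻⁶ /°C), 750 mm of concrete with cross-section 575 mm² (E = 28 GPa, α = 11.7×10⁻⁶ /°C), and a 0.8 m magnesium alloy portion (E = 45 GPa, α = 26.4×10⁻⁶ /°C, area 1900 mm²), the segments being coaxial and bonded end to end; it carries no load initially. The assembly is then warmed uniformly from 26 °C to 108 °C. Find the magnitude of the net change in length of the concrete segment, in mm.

|ΔL| ≈ 1.65 mm

With the walls removed the bar would change length by δ_free = Σ αᵢΔT Lᵢ = 18.7×10⁻⁶×82×320 + 11.7×10⁻⁶×82×750 + 26.4×10⁻⁶×82×800 = 2.942 mm.
The walls prevent any net length change, so an axial force P (same in every segment) develops. Compatibility: P · Σ Lᵢ/(AᵢEᵢ) = δ_free.
Σ Lᵢ/(AᵢEᵢ) = 320/(1725×97×10³) + 750/(575×28×10³) + 800/(1900×45×10³) = 5.785×10⁻⁵ mm/N.
Hence P = δ_free / Σ(L/AE) = 2.942/5.785×10⁻⁵ = 50.85 kN (compressive).
For the concrete segment, free thermal change = 11.7×10⁻⁶×82×750 = 0.7195 mm and elastic change from P = 50850×750/(575×28×10³) = 2.369 mm; these oppose, so the net change is 1.65 mm (segment shortens).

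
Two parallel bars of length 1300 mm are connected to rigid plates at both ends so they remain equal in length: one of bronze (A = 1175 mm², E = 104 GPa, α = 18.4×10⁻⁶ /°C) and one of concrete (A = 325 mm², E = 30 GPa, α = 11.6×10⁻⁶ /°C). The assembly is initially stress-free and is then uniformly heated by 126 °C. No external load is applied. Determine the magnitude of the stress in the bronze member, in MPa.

Both members must finish at the same length. With the larger α, the bronze tends to over-expand; the plates restrain it, putting the bronze in compression and the concrete in tension. With no external load the two internal forces are equal and opposite, magnitude P.
Equating the net (thermal + elastic) strains gives |α₁ − α₂|·ΔT = P·[1/(A₁E₁) + 1/(A₂E₂)].
|α₁ − α₂|·ΔT = 6.8×10⁻⁶ × 126 = 0.0008568.
1/(A₁E₁) + 1/(A₂E₂) = 1/(1175×104×10³) + 1/(325×30×10³) = 1.107×10⁻⁷ N⁻¹.
P = 0.0008568 / 1.107×10⁻⁷ = 7737 N = 7.737 kN.
σ_{bronze} = P/A₁ = 7737/1175 = 6.584 MPa, compressive.

σ ≈ 6.58 MPa (compressive)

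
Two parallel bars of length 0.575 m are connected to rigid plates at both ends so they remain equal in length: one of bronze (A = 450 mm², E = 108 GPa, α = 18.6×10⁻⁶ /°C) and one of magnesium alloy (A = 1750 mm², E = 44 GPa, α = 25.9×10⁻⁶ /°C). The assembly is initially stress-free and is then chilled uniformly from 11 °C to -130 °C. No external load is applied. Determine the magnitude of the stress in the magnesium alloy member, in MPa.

Equilibrium of a rigid end plate with no external load gives equal and opposite internal forces ±P in the two members. Since α_{magnesium alloy} > α_{bronze}, cooling drives the magnesium alloy into tension and the bronze into compression.
Compatibility of the two members (thermal + elastic change equal): (α₁ − α₂)ΔT = P·[1/(A₁E₁) + 1/(A₂E₂)].
|α₁ − α₂|·ΔT = 7.3×10⁻⁶ × 141 = 0.001029.
1/(A₁E₁) + 1/(A₂E₂) = 1/(450×108×10³) + 1/(1750×44×10³) = 3.356×10⁻⁸ N⁻¹.
P = 0.001029 / 3.356×10⁻⁸ = 30670 N = 30.67 kN.
σ_{magnesium alloy} = P/A₂ = 30670/1750 = 17.52 MPa, tensile.

σ ≈ 17.5 MPa (tensile)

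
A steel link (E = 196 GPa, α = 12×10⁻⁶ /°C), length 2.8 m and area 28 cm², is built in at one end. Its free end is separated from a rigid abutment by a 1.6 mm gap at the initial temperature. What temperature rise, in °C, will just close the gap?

The gap closes when αΔT L = 1.6 mm, since the link is still unstressed at that instant.
So ΔT = g/(αL) = 1.6/(12×10⁻⁶ × 2800) = 47.62 °C.

ΔT ≈ 47.6 °C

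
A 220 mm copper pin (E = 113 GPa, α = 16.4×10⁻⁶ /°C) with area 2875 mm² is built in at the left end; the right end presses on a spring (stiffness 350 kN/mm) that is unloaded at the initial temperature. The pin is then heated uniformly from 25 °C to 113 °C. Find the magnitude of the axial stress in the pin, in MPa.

The unrestrained thermal change is αΔT L = 16.4×10⁻⁶ × 88 × 220 = 0.3175 mm.
With a force P in the spring, the elastic change of the pin is PL/(AE) and that of the spring is P/k; compatibility requires their sum to equal δ_free.
P [ L/(AE) + 1/k ] = δ_free → P [ 220/(2875×113×10³) + 1/(350×10³) ] = 0.3175.
P = 0.3175 / 3.534×10⁻⁶ = 89830 N.
σ = P/A = 89830/2875 = 31.25 MPa.

σ ≈ 31.2 MPa (compressive)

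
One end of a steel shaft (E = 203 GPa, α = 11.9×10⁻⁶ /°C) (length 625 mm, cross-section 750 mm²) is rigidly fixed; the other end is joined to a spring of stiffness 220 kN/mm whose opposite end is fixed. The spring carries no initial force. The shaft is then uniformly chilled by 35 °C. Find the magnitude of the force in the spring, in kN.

The unrestrained thermal change is αΔT L = 11.9×10⁻⁶ × 35 × 625 = 0.2603 mm.
With a force P in the spring, the elastic change of the shaft is PL/(AE) and that of the spring is P/k; compatibility requires their sum to equal δ_free.
So P = δ_free / [L/(AE) + 1/k] = 0.2603 / [ 625/(750×203×10³) + 1/(220×10³) ].
P = 0.2603 / 8.651×10⁻⁶ = 30090 N.

P ≈ 30.1 kN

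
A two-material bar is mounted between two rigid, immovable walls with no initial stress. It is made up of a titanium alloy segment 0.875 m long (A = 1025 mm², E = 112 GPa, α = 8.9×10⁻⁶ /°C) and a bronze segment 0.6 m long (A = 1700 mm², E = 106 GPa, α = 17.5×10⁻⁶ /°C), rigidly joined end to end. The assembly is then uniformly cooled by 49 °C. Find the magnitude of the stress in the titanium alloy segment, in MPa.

With the walls removed the bar would change length by δ_free = Σ αᵢΔT Lᵢ = 8.9×10⁻⁶×49×875 + 17.5×10⁻⁶×49×600 = 0.8961 mm.
The rigid supports impose zero overall length change; the single axial force P common to all segments must satisfy P Σ Lᵢ/(AᵢEᵢ) = δ_free.
Σ Lᵢ/(AᵢEᵢ) = 875/(1025×112×10³) + 600/(1700×106×10³) = 1.095×10⁻⁵ mm/N.
So P = 0.8961 / 1.095×10⁻⁵ = 81.82 kN, tensile.
σ_{titanium alloy} = P / A = 81820 / 1025 = 79.83 MPa.

σ ≈ 79.8 MPa (tensile)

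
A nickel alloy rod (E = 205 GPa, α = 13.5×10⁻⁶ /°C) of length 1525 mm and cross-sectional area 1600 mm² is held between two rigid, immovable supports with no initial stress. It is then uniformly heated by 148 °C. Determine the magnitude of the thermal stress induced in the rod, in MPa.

The supports are rigid, so the total axial strain is zero. The restrained thermal strain is ε = αΔT = 13.5×10⁻⁶ × 148 = 1998×10⁻⁶.
The stress required to suppress this strain is σ = Eε = 205×10³ × 1998×10⁻⁶ = 409.6 MPa, compressive since the rod is trying to expand.

σ ≈ 410 MPa (compressive)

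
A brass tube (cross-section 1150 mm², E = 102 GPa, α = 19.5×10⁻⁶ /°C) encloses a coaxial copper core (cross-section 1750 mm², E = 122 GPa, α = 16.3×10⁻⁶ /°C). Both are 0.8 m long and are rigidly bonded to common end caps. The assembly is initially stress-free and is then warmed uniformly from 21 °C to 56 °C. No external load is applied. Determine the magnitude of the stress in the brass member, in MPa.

σ ≈ 7.37 MPa (compressive)

Equilibrium of a rigid end plate with no external load gives equal and opposite internal forces ±P in the two members. Since α_{brass} > α_{copper}, heating drives the brass into compression and the copper into tension.
Setting the final lengths equal and cancelling L: (α₁ − α₂)ΔT = P/(A₁E₁) + P/(A₂E₂).
|α₁ − α₂|·ΔT = 3.2×10⁻⁶ × 35 = 0.000112.
1/(A₁E₁) + 1/(A₂E₂) = 1/(1150×102×10³) + 1/(1750×122×10³) = 1.321×10⁻⁸ N⁻¹.
P = 0.000112 / 1.321×10⁻⁸ = 8479 N = 8.479 kN.
σ_{brass} = P/A₁ = 8479/1150 = 7.373 MPa, compressive.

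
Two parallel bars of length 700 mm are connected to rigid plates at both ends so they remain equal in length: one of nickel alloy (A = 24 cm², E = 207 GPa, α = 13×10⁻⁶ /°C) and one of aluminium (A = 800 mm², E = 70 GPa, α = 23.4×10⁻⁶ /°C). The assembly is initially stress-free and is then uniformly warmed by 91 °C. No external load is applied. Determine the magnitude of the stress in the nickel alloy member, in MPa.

σ ≈ 19.8 MPa (tensile)

The aluminium has the larger α, so on heating it would change length more than the nickel alloy if both were free. The rigid plates force a common final length, so the aluminium is put into compression and the nickel alloy into tension, with equal and opposite forces P (no external load).
Compatibility of the two members (thermal + elastic change equal): (α₁ − α₂)ΔT = P·[1/(A₁E₁) + 1/(A₂E₂)].
|α₁ − α₂|·ΔT = 10.4×10⁻⁶ × 91 = 0.0009464.
1/(A₁E₁) + 1/(A₂E₂) = 1/(2400×207×10³) + 1/(800×70×10³) = 1.987×10⁻⁸ N⁻¹.
P = 0.0009464 / 1.987×10⁻⁸ = 47630 N = 47.63 kN.
σ_{nickel alloy} = P/A₁ = 47630/2400 = 19.85 MPa, tensile.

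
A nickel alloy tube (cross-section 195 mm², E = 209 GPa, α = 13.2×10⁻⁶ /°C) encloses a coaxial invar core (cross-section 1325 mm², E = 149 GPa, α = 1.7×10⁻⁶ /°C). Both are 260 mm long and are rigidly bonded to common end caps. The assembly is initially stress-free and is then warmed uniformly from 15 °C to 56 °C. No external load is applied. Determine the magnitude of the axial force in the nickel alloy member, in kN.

Equilibrium of a rigid end plate with no external load gives equal and opposite internal forces ±P in the two members. Since α_{nickel alloy} > α_{invar}, heating drives the nickel alloy into compression and the invar into tension.
Setting the final lengths equal and cancelling L: (α₁ − α₂)ΔT = P/(A₁E₁) + P/(A₂E₂).
|α₁ − α₂|·ΔT = 11.5×10⁻⁶ × 41 = 0.0004715.
1/(A₁E₁) + 1/(A₂E₂) = 1/(195×209×10³) + 1/(1325×149×10³) = 2.96×10⁻⁸ N⁻¹.
So P = 0.0004715 / 2.96×10⁻⁸ = 15.93 kN.

P ≈ 15.9 kN (compressive in the nickel alloy)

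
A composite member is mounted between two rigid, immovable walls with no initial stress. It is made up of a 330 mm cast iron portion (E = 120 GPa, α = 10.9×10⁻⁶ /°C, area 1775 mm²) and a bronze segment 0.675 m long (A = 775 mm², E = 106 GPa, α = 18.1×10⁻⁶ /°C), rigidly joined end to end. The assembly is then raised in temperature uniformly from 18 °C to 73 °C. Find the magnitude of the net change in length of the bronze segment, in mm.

Free thermal expansion of the whole bar: Σ αᵢΔT Lᵢ = 10.9×10⁻⁶×55×330 + 18.1×10⁻⁶×55×675 = 0.8698 mm.
The rigid supports impose zero overall length change; the single axial force P common to all segments must satisfy P Σ Lᵢ/(AᵢEᵢ) = δ_free.
Σ Lᵢ/(AᵢEᵢ) = 330/(1775×120×10³) + 675/(775×106×10³) = 9.766×10⁻⁶ mm/N.
So P = 0.8698 / 9.766×10⁻⁶ = 89.06 kN, compressive.
For the bronze segment, free thermal change = 18.1×10⁻⁶×55×675 = 0.672 mm and elastic change from P = 89060×675/(775×106×10³) = 0.7318 mm; these oppose, so the net change is 0.0598 mm (segment shortens).

|ΔL| ≈ 0.0598 mm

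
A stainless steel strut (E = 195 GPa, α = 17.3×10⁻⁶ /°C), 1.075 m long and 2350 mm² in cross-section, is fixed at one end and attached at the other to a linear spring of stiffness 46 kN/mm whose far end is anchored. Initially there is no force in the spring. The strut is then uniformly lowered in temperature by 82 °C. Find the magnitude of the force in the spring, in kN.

If the spring were absent the strut would shorten by αΔT L = 17.3×10⁻⁶ × 82 × 1075 = 1.525 mm.
Let P be the tensile force in the spring. The strut extends elastically by PL/(AE) and the spring stretches by P/k; together these equal δ_free.
So P = δ_free / [L/(AE) + 1/k] = 1.525 / [ 1075/(2350×195×10³) + 1/(46×10³) ].
P = 1.525 / 2.409×10⁻⁵ = 63320 N.

P ≈ 63.3 kN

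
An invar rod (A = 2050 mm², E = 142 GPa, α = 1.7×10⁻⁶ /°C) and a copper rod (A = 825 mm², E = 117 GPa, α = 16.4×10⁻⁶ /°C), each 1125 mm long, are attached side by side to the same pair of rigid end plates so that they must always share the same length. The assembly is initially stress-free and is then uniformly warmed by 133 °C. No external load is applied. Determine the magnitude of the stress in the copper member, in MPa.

The copper has the larger α, so on heating it would change length more than the invar if both were free. The rigid plates force a common final length, so the copper is put into compression and the invar into tension, with equal and opposite forces P (no external load).
Setting the final lengths equal and cancelling L: (α₁ − α₂)ΔT = P/(A₁E₁) + P/(A₂E₂).
|α₁ − α₂|·ΔT = 14.7×10⁻⁶ × 133 = 0.001955.
1/(A₁E₁) + 1/(A₂E₂) = 1/(2050×142×10³) + 1/(825×117×10³) = 1.38×10⁻⁸ N⁻¹.
P = 0.001955 / 1.38×10⁻⁸ = 141700 N = 141.7 kN.
σ_{copper} = P/A₂ = 141700/825 = 171.8 MPa, compressive.

σ ≈ 172 MPa (compressive)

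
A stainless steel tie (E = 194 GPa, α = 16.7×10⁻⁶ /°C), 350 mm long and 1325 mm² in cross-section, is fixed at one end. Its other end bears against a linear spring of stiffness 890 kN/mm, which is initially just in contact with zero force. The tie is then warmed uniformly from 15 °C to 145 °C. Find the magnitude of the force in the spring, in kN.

P ≈ 306 kN

If the spring were absent the tie would lengthen by αΔT L = 16.7×10⁻⁶ × 130 × 350 = 0.7598 mm.
With a force P in the spring, the elastic change of the tie is PL/(AE) and that of the spring is P/k; compatibility requires their sum to equal δ_free.
So P = δ_free / [L/(AE) + 1/k] = 0.7598 / [ 350/(1325×194×10³) + 1/(890×10³) ].
P = 0.7598 / 2.485×10⁻⁶ = 305800 N.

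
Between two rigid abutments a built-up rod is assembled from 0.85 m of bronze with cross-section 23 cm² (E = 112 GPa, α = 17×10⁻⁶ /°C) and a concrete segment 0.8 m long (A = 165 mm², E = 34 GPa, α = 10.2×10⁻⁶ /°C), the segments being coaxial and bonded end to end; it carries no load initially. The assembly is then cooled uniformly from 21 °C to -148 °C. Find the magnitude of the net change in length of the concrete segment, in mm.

If the supports were absent, the total length change would be Σ αᵢΔT Lᵢ = 17×10⁻⁶×169×850 + 10.2×10⁻⁶×169×800 = 3.821 mm.
The walls prevent any net length change, so an axial force P (same in every segment) develops. Compatibility: P · Σ Lᵢ/(AᵢEᵢ) = δ_free.
The series flexibility is Σ Lᵢ/(AᵢEᵢ) = 850/(2300×112×10³) + 800/(165×34×10³) = 0.0001459 mm/N.
So P = 3.821 / 0.0001459 = 26.19 kN, tensile.
For the concrete segment, free thermal change = 10.2×10⁻⁶×169×800 = 1.379 mm and elastic change from P = 26190×800/(165×34×10³) = 3.735 mm; these oppose, so the net change is 2.36 mm (segment lengthens).

|ΔL| ≈ 2.36 mm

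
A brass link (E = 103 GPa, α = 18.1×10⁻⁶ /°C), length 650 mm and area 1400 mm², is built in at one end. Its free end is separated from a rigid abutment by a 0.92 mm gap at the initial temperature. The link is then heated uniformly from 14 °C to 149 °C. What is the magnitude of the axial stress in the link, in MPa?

σ ≈ 106 MPa (compressive)

If the wall were absent the link would grow by αΔT L = 18.1×10⁻⁶ × 135 × 650 = 1.588 mm.
This exceeds the 0.92 mm gap, so the wall pushes back. The portion of expansion that must be recovered elastically is δ_free − gap = 1.588 − 0.92 = 0.6683 mm.
So σ = E(δ_free − g)/L = 103×10³ × 0.6683/650 = 105.9 MPa.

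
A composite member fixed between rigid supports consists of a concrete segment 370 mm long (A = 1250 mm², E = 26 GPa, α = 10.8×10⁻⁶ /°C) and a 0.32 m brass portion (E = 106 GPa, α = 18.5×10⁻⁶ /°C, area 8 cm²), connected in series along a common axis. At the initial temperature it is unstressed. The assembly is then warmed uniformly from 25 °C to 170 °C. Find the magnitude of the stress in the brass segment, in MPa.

σ ≈ 119 MPa (compressive)

If the supports were absent, the total length change would be Σ αᵢΔT Lᵢ = 10.8×10⁻⁶×145×370 + 18.5×10⁻⁶×145×320 = 1.438 mm.
Since the ends are fixed, an axial force P builds up, equal in every segment, with P · Σ Lᵢ/(AᵢEᵢ) = δ_free.
Σ Lᵢ/(AᵢEᵢ) = 370/(1250×26×10³) + 320/(800×106×10³) = 1.516×10⁻⁵ mm/N.
So P = 1.438 / 1.516×10⁻⁵ = 94.85 kN, compressive.
σ_{brass} = P / A = 94850 / 800 = 118.6 MPa.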